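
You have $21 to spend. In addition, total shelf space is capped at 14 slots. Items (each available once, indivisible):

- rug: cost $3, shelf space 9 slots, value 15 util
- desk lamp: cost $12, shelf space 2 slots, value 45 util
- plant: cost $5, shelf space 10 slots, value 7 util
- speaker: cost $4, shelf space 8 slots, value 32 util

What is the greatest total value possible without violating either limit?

77 util

Feasible sets respecting both limits:
- desk lamp+speaker: cost 16, shelf space 10, value 77
- rug+desk lamp: cost 15, shelf space 11, value 60
- desk lamp+plant: cost 17, shelf space 12, value 52
Best: 77 util.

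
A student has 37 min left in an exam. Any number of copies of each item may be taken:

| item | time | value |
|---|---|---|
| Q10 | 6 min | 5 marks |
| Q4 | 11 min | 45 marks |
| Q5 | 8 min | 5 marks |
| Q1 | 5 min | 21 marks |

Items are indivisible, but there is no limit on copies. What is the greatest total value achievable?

153 marks

Best value-per-unit is Q1 at 21/5; filling with it alone gives 7×21 = 147.
Optimal mix: 2×Q4 + 3×Q1 → time 37, value 153.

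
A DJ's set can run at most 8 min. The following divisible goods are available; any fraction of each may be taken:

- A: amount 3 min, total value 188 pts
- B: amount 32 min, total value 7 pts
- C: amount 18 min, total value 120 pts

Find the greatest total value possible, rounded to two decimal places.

Take in order of value per unit:
- A (188/3 per unit): all 3 → value 188, running total 188.00
- C (120/18 per unit): 5 of 18 → value 5×120/18 = 33.3333, running total 221.33
Total 221.33.

221.33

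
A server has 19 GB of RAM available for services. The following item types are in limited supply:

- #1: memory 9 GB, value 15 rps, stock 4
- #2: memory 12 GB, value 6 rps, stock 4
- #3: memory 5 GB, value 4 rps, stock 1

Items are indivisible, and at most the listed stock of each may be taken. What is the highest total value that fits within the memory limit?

30 rps

Top feasible selections:
- 2×#1: memory 18, value 30
- 1×#1 + 1×#3: memory 14, value 19
- 1×#1: memory 9, value 15
Best: 30 rps.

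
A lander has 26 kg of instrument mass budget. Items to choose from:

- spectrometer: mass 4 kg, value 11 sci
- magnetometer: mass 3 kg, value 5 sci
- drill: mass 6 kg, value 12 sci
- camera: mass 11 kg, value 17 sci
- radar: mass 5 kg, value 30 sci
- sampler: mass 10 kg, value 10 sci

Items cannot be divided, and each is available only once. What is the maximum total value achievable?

70 sci

Check high-value combinations within 26 kg:
- spectrometer+drill+camera+radar: mass 4+6+11+5=26, value 11+12+17+30=70
- magnetometer+drill+camera+radar: mass 3+6+11+5=25, value 5+12+17+30=64
- spectrometer+magnetometer+camera+radar: mass 4+3+11+5=23, value 11+5+17+30=63
- spectrometer+drill+radar+sampler: mass 4+6+5+10=25, value 11+12+30+10=63
- drill+camera+radar: mass 6+11+5=22, value 12+17+30=59
Best: 70 sci.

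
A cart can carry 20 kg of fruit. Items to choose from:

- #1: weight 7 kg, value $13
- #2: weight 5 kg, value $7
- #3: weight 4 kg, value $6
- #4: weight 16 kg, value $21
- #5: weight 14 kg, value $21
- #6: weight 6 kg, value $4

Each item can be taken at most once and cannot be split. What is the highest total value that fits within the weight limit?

This is a 0/1 knapsack; check combinations near the capacity.
- #2+#5: weight 5+14=19, value 7+21=28
- #3+#5: weight 4+14=18, value 6+21=27
- #3+#4: weight 4+16=20, value 6+21=27
- #1+#2+#3: weight 7+5+4=16, value 13+7+6=26
- #5+#6: weight 14+6=20, value 21+4=25
Best: $28.

$28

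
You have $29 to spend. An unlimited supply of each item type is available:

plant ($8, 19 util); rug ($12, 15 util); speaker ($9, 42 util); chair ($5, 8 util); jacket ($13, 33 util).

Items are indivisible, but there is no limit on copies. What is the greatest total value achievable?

Best value-per-unit is speaker at 42/9, and filling with it alone uses cost 3×9=27. No mix of the others beats 3×42 = 126.

126 util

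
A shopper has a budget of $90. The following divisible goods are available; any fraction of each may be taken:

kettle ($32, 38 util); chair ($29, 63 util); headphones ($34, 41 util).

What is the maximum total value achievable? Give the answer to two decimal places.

136.06

Take in order of value per unit:
- chair (63/29 per unit): all 29 → value 63, running total 63.00
- headphones (41/34 per unit): all 34 → value 41, running total 104.00
- kettle (38/32 per unit): 27 of 32 → value 27×38/32 = 32.0625, running total 136.06
Total 136.06.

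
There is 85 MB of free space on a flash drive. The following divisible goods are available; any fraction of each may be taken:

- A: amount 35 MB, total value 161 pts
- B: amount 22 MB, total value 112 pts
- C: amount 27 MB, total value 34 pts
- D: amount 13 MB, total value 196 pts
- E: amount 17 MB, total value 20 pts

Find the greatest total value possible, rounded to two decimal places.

487.89

Take in order of value per unit:
- D (196/13 per unit): all 13 → value 196, running total 196.00
- B (112/22 per unit): all 22 → value 112, running total 308.00
- A (161/35 per unit): all 35 → value 161, running total 469.00
- C (34/27 per unit): 15 of 27 → value 15×34/27 = 18.8889, running total 487.89
Total 487.89.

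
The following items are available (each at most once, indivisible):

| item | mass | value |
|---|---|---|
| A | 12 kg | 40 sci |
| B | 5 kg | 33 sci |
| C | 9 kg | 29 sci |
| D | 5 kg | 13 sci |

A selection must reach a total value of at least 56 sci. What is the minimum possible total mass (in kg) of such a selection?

Subsets with value ≥ 56, sorted by total mass:
- B+C: mass 14, value 62
- A+B: mass 17, value 73
- B+C+D: mass 19, value 75
- A+C: mass 21, value 69
Minimum mass: 14 kg.

14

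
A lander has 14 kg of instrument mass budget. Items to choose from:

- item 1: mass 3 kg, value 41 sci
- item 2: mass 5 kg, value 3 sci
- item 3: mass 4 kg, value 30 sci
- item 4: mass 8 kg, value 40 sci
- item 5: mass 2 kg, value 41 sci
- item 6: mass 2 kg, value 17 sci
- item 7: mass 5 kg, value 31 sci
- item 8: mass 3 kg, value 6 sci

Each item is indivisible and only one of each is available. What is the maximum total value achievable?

Check high-value combinations within 14 kg:
- item 1+item 3+item 5+item 7: mass 3+4+2+5=14, value 41+30+41+31=143
- item 1+item 3+item 5+item 6+item 8: mass 3+4+2+2+3=14, value 41+30+41+17+6=135
- item 1+item 5+item 6+item 7: mass 3+2+2+5=12, value 41+41+17+31=130
Best: 143 sci.

143 sci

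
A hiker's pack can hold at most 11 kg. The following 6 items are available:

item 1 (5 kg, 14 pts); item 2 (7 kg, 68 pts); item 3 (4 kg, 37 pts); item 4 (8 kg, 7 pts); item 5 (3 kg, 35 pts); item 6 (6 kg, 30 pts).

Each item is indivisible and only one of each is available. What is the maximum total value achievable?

This is a 0/1 knapsack; check combinations near the capacity.
- item 2+item 3: weight 7+4=11, value 68+37=105
- item 2+item 5: weight 7+3=10, value 68+35=103
- item 3+item 5: weight 4+3=7, value 37+35=72
- item 2: weight 7, value 68
Best: 105 pts.

105 pts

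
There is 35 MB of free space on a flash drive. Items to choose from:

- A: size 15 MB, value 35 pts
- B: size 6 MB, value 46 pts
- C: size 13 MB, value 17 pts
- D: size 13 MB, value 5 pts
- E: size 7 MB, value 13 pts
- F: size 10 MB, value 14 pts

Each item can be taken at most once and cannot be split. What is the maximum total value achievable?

This is a 0/1 knapsack; check combinations near the capacity.
- A+B+C: size 15+6+13=34, value 35+46+17=98
- A+B+F: size 15+6+10=31, value 35+46+14=95
- A+B+E: size 15+6+7=28, value 35+46+13=94
- A+B+D: size 15+6+13=34, value 35+46+5=86
- A+B: size 15+6=21, value 35+46=81
Best: 98 pts.

98 pts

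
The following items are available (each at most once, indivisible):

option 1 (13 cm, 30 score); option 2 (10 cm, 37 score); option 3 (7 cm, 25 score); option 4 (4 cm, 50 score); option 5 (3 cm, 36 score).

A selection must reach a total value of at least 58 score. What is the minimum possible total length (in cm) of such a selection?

7

Subsets with value ≥ 58, sorted by total length:
- option 4+option 5: length 7, value 86
- option 3+option 5: length 10, value 61
- option 3+option 4: length 11, value 75
- option 2+option 5: length 13, value 73
Minimum length: 7 cm.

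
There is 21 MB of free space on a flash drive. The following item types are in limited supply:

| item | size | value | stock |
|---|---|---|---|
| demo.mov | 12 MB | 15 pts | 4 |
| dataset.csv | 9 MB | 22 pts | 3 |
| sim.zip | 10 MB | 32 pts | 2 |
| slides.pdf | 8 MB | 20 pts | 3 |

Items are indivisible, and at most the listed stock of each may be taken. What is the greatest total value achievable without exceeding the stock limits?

64 pts

Best selections within size 21 and stock limits:
- 2×sim.zip: size 20, value 64
- 1×dataset.csv + 1×sim.zip: size 19, value 54
- 1×sim.zip + 1×slides.pdf: size 18, value 52
Best: 64 pts.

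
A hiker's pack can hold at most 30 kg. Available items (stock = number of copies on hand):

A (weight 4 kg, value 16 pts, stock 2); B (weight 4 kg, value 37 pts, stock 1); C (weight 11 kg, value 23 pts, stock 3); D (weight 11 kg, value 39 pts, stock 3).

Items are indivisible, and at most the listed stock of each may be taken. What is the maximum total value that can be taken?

131 pts

Top feasible selections:
- 1×A + 1×B + 2×D: weight 30, value 131
- 1×B + 2×D: weight 26, value 115
Best: 131 pts.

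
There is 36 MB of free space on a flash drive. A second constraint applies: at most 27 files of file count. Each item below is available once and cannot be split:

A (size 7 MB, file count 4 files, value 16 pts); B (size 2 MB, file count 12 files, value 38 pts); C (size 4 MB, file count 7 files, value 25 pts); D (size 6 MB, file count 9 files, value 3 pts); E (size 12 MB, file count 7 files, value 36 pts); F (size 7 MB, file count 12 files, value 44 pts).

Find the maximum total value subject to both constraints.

105 pts

Feasible sets respecting both limits:
- C+E+F: size 23, file count 26, value 105
- B+C+E: size 18, file count 26, value 99
- A+E+F: size 26, file count 23, value 96
Best: 105 pts.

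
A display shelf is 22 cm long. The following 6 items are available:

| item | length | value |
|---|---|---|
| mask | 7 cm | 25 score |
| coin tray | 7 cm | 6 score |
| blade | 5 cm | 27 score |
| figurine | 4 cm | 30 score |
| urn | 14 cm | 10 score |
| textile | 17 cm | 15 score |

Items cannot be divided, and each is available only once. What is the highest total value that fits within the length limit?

82 score

Check high-value combinations within 22 cm:
- mask+blade+figurine: length 7+5+4=16, value 25+27+30=82
- coin tray+blade+figurine: length 7+5+4=16, value 6+27+30=63
- mask+coin tray+figurine: length 7+7+4=18, value 25+6+30=61
- mask+coin tray+blade: length 7+7+5=19, value 25+6+27=58
- blade+figurine: length 5+4=9, value 27+30=57
Best: 82 score.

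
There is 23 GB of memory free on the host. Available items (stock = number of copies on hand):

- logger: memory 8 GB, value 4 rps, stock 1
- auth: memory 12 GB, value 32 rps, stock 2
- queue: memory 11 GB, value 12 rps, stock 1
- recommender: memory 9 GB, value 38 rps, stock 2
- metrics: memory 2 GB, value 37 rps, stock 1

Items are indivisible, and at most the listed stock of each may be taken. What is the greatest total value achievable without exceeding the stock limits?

113 rps

Top feasible selections:
- 2×recommender + 1×metrics: memory 20, value 113
- 1×auth + 1×recommender + 1×metrics: memory 23, value 107
Best: 113 rps.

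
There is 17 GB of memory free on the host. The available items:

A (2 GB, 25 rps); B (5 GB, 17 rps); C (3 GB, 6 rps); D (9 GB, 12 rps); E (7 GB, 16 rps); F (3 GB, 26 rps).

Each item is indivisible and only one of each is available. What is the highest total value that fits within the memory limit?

84 rps

This is a 0/1 knapsack; check combinations near the capacity.
- A+B+E+F: memory 2+5+7+3=17, value 25+17+16+26=84
- A+B+C+F: memory 2+5+3+3=13, value 25+17+6+26=74
- A+C+E+F: memory 2+3+7+3=15, value 25+6+16+26=73
Best: 84 rps.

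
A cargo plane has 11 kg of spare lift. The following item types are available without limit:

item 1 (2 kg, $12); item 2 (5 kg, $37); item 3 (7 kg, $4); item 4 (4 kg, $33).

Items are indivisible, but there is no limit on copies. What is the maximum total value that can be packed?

$82

Best value-per-unit is item 4 at 33/4; filling with it alone gives 2×33 = 66.
Optimal mix: 1×item 1 + 1×item 2 + 1×item 4 → weight 11, value 82.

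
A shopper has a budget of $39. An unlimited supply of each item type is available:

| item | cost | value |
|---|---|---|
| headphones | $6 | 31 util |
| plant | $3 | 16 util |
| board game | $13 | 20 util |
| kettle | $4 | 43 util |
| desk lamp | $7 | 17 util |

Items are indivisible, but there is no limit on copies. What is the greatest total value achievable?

Best value-per-unit is kettle at 43/4; filling with it alone gives 9×43 = 387.
Optimal mix: 1×plant + 9×kettle → cost 39, value 403.

403 util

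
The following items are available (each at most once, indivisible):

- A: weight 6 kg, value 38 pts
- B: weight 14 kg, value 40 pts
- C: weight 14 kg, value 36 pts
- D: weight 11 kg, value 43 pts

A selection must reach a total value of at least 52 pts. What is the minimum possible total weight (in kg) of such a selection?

Subsets with value ≥ 52, sorted by total weight:
- A+D: weight 17, value 81
- A+B: weight 20, value 78
- A+C: weight 20, value 74
Minimum weight: 17 kg.

17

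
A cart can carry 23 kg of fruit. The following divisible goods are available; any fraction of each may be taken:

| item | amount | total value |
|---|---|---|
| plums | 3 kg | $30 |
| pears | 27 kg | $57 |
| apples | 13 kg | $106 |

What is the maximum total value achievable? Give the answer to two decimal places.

Take in order of value per unit:
- plums (30/3 per unit): all 3 → value 30, running total 30.00
- apples (106/13 per unit): all 13 → value 106, running total 136.00
- pears (57/27 per unit): 7 of 27 → value 7×57/27 = 14.7778, running total 150.78
Total 150.78.

150.78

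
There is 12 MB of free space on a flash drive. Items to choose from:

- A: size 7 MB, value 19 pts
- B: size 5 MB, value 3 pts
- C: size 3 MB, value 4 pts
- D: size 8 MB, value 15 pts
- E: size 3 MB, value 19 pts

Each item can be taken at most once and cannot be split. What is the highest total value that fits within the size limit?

38 pts

Check high-value combinations within 12 MB:
- A+E: size 7+3=10, value 19+19=38
- D+E: size 8+3=11, value 15+19=34
- B+C+E: size 5+3+3=11, value 3+4+19=26
- C+E: size 3+3=6, value 4+19=23
- A+C: size 7+3=10, value 19+4=23
Best: 38 pts.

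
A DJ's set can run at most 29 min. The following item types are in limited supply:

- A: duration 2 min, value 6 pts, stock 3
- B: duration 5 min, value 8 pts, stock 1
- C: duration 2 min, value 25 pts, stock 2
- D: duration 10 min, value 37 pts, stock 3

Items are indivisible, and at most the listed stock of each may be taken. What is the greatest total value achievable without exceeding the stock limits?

Top feasible selections:
- 2×A + 2×C + 2×D: duration 28, value 136
- 1×B + 2×C + 2×D: duration 29, value 132
- 1×A + 2×C + 2×D: duration 26, value 130
- 2×C + 2×D: duration 24, value 124
Best: 136 pts.

136 pts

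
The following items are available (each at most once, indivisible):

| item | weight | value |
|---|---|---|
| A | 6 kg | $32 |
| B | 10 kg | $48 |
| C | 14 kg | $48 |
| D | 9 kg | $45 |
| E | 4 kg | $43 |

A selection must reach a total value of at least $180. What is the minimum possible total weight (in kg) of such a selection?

Subsets with value ≥ 180, sorted by total weight:
- B+C+D+E: weight 37, value 184
- A+B+C+D+E: weight 43, value 216
Minimum weight: 37 kg.

37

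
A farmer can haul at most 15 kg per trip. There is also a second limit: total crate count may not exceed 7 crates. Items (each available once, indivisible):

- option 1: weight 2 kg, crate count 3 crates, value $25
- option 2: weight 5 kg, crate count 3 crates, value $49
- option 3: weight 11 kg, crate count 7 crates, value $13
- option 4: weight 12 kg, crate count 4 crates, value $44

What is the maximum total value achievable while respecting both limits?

Feasible sets respecting both limits:
- option 1+option 2: weight 7, crate count 6, value 74
- option 1+option 4: weight 14, crate count 7, value 69
- option 2: weight 5, crate count 3, value 49
- option 4: weight 12, crate count 4, value 44
Best: $74.

$74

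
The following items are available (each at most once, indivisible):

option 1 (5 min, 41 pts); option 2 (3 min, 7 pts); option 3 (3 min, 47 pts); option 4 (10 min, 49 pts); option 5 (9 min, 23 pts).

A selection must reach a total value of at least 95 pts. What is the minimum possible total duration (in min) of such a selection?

11

Subsets with value ≥ 95, sorted by total duration:
- option 1+option 2+option 3: duration 11, value 95
- option 3+option 4: duration 13, value 96
- option 2+option 3+option 4: duration 16, value 103
Minimum duration: 11 min.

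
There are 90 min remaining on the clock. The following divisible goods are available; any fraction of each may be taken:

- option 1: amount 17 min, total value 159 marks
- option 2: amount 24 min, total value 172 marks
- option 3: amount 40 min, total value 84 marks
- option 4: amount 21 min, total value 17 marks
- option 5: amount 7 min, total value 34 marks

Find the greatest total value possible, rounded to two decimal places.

450.62

Take in order of value per unit:
- option 1 (159/17 per unit): all 17 → value 159, running total 159.00
- option 2 (172/24 per unit): all 24 → value 172, running total 331.00
- option 5 (34/7 per unit): all 7 → value 34, running total 365.00
- option 3 (84/40 per unit): all 40 → value 84, running total 449.00
- option 4 (17/21 per unit): 2 of 21 → value 2×17/21 = 1.6190, running total 450.62
Total 450.62.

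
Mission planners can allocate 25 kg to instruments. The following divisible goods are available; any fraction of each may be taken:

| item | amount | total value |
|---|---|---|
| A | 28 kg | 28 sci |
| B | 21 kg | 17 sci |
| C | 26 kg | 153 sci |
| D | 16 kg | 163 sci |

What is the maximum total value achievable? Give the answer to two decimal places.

215.96

Take in order of value per unit:
- D (163/16 per unit): all 16 → value 163, running total 163.00
- C (153/26 per unit): 9 of 26 → value 9×153/26 = 52.9615, running total 215.96
Total 215.96.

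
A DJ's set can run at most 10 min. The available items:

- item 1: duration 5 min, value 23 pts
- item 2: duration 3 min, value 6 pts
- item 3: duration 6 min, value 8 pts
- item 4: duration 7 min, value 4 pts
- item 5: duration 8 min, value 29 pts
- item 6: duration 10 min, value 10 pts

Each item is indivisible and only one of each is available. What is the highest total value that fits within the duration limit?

29 pts

This is a 0/1 knapsack; check combinations near the capacity.
- item 1+item 2: duration 5+3=8, value 23+6=29
- item 5: duration 8, value 29
- item 1: duration 5, value 23
Best: 29 pts.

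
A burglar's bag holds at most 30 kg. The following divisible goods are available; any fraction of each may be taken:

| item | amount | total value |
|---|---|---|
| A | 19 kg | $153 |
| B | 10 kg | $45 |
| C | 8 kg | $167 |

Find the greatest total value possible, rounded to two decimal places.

Take in order of value per unit:
- C (167/8 per unit): all 8 → value 167, running total 167.00
- A (153/19 per unit): all 19 → value 153, running total 320.00
- B (45/10 per unit): 3 of 10 → value 3×45/10 = 13.5000, running total 333.50
Total 333.50.

333.50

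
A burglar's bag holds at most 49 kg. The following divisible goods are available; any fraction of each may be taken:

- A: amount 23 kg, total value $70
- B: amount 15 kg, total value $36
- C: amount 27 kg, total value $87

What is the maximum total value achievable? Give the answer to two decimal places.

Take in order of value per unit:
- C (87/27 per unit): all 27 → value 87, running total 87.00
- A (70/23 per unit): 22 of 23 → value 22×70/23 = 66.9565, running total 153.96
Total 153.96.

153.96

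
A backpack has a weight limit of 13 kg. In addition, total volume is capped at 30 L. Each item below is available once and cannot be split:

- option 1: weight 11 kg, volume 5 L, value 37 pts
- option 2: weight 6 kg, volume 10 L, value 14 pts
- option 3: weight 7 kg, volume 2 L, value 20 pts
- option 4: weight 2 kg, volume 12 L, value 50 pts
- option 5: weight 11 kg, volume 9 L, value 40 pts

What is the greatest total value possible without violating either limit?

90 pts

Feasible sets respecting both limits:
- option 4+option 5: weight 13, volume 21, value 90
- option 1+option 4: weight 13, volume 17, value 87
- option 3+option 4: weight 9, volume 14, value 70
- option 2+option 4: weight 8, volume 22, value 64
Best: 90 pts.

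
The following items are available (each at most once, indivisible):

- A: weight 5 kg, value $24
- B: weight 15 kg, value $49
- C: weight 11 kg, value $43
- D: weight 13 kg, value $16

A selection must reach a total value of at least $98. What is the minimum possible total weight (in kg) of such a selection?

Subsets with value ≥ 98, sorted by total weight:
- A+B+C: weight 31, value 116
- B+C+D: weight 39, value 108
- A+B+C+D: weight 44, value 132
Minimum weight: 31 kg.

31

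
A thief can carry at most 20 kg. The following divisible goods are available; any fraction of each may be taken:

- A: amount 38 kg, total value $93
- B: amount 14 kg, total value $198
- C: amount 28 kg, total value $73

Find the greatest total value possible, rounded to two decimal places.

Take in order of value per unit:
- B (198/14 per unit): all 14 → value 198, running total 198.00
- C (73/28 per unit): 6 of 28 → value 6×73/28 = 15.6429, running total 213.64
Total 213.64.

213.64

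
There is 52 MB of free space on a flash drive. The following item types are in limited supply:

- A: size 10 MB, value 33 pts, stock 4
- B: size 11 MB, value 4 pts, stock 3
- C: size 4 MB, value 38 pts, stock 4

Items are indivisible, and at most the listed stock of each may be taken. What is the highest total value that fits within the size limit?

Best selections within size 52 and stock limits:
- 3×A + 4×C: size 46, value 251
- 4×A + 3×C: size 52, value 246
- 2×A + 1×B + 4×C: size 47, value 222
Best: 251 pts.

251 pts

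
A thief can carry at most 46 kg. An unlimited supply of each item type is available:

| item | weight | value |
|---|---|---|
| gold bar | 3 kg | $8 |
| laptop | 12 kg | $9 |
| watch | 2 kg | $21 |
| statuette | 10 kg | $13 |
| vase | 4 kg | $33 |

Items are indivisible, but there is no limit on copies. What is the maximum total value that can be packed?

Best value-per-unit is watch at 21/2, and filling with it alone uses weight 23×2=46. No mix of the others beats 23×21 = 483.

$483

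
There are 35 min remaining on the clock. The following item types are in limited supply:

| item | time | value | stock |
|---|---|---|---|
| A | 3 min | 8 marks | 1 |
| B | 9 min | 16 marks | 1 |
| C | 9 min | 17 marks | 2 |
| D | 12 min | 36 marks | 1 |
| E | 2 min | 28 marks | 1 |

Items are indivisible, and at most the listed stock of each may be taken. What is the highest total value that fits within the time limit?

Best selections within time 35 and stock limits:
- 1×A + 2×C + 1×D + 1×E: time 35, value 106
- 1×A + 1×B + 1×C + 1×D + 1×E: time 35, value 105
- 2×C + 1×D + 1×E: time 32, value 98
- 1×B + 1×C + 1×D + 1×E: time 32, value 97
Best: 106 marks.

106 marks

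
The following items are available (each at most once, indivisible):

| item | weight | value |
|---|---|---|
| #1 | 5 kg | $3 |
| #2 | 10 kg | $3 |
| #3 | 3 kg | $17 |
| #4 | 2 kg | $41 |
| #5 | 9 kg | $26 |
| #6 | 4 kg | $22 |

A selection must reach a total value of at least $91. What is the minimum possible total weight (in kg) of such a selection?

Subsets with value ≥ 91, sorted by total weight:
- #3+#4+#5+#6: weight 18, value 106
- #1+#4+#5+#6: weight 20, value 92
- #1+#3+#4+#5+#6: weight 23, value 109
Minimum weight: 18 kg.

18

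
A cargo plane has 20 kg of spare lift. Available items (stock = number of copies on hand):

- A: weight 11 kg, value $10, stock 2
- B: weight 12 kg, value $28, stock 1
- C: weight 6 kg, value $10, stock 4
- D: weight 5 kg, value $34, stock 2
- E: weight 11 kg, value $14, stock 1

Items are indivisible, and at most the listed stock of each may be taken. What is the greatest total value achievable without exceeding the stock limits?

$78

Best selections within weight 20 and stock limits:
- 1×C + 2×D: weight 16, value 78
- 2×D: weight 10, value 68
Best: $78.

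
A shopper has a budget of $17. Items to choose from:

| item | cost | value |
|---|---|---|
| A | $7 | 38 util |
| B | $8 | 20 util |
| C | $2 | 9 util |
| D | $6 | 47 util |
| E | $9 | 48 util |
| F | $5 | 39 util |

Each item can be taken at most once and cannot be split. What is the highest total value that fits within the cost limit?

This is a 0/1 knapsack; check combinations near the capacity.
- C+D+E: cost 2+6+9=17, value 9+47+48=104
- C+E+F: cost 2+9+5=16, value 9+48+39=96
- C+D+F: cost 2+6+5=13, value 9+47+39=95
- D+E: cost 6+9=15, value 47+48=95
Best: 104 util.

104 util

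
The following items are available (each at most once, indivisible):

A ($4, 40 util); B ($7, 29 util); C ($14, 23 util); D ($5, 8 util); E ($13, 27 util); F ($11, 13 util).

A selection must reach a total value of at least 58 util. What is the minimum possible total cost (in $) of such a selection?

Subsets with value ≥ 58, sorted by total cost:
- A+B: cost 11, value 69
- A+B+D: cost 16, value 77
Minimum cost: 11 $.

11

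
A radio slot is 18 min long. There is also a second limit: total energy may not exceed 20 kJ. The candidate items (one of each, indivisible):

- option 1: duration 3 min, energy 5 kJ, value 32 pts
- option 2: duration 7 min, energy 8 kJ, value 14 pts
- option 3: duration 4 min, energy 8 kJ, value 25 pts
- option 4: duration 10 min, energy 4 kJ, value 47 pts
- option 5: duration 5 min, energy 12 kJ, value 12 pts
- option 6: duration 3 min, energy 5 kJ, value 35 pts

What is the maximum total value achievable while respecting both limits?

114 pts

Feasible sets respecting both limits:
- option 1+option 4+option 6: duration 16, energy 14, value 114
- option 3+option 4+option 6: duration 17, energy 17, value 107
- option 1+option 3+option 4: duration 17, energy 17, value 104
- option 1+option 3+option 6: duration 10, energy 18, value 92
Best: 114 pts.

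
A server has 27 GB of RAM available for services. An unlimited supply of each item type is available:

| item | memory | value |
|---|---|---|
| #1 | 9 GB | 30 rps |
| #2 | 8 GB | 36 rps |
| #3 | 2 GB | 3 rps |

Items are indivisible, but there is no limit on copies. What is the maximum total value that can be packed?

Best value-per-unit is #2 at 36/8; filling with it alone gives 3×36 = 108.
Optimal mix: 3×#2 + 1×#3 → memory 26, value 111.

111 rps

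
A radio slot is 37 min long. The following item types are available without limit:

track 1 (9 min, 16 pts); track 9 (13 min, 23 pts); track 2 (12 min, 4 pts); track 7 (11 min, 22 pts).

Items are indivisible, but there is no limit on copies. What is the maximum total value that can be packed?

68 pts

Best value-per-unit is track 7 at 22/11; filling with it alone gives 3×22 = 66.
Optimal mix: 2×track 9 + 1×track 7 → duration 37, value 68.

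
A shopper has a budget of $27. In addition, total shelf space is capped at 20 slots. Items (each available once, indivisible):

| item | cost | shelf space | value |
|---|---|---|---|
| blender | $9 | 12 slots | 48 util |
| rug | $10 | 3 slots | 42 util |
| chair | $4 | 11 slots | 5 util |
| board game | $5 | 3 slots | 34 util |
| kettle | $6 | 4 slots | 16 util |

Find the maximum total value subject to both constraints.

Feasible sets respecting both limits:
- blender+rug+board game: cost 24, shelf space 18, value 124
- blender+rug+kettle: cost 25, shelf space 19, value 106
- blender+board game+kettle: cost 20, shelf space 19, value 98
- rug+board game+kettle: cost 21, shelf space 10, value 92
Best: 124 util.

124 util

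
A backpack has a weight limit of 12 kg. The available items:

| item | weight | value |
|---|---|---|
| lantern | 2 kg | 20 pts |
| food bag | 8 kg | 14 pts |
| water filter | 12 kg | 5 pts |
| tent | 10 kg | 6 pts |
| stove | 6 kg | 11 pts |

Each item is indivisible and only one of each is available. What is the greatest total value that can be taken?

34 pts

This is a 0/1 knapsack; check combinations near the capacity.
- lantern+food bag: weight 2+8=10, value 20+14=34
- lantern+stove: weight 2+6=8, value 20+11=31
- lantern+tent: weight 2+10=12, value 20+6=26
- lantern: weight 2, value 20
Best: 34 pts.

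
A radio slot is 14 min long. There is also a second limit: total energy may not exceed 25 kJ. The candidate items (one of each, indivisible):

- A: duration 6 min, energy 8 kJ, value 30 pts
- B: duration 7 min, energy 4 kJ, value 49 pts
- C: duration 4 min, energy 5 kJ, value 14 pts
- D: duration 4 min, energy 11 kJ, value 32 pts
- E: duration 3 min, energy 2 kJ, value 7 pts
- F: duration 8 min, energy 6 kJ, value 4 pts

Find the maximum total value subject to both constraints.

Feasible sets respecting both limits:
- B+D+E: duration 14, energy 17, value 88
- B+D: duration 11, energy 15, value 81
- A+B: duration 13, energy 12, value 79
Best: 88 pts.

88 pts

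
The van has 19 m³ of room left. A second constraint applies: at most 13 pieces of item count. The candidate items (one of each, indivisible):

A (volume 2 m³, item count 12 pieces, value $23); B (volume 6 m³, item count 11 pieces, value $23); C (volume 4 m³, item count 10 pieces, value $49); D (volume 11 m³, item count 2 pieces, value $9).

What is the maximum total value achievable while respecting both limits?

$58

Feasible sets respecting both limits:
- C+D: volume 15, item count 12, value 58
- C: volume 4, item count 10, value 49
- B+D: volume 17, item count 13, value 32
- A: volume 2, item count 12, value 23
Best: $58.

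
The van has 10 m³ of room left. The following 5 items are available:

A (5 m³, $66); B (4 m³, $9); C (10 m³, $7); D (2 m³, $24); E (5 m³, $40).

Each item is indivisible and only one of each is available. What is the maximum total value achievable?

$106

Check high-value combinations within 10 m³:
- A+E: volume 5+5=10, value 66+40=106
- A+D: volume 5+2=7, value 66+24=90
- A+B: volume 5+4=9, value 66+9=75
Best: $106.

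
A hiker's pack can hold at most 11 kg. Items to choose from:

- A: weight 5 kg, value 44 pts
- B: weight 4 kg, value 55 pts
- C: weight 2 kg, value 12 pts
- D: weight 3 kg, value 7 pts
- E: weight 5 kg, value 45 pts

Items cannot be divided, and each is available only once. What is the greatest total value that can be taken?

Check high-value combinations within 11 kg:
- B+C+E: weight 4+2+5=11, value 55+12+45=112
- A+B+C: weight 5+4+2=11, value 44+55+12=111
- B+E: weight 4+5=9, value 55+45=100
- A+B: weight 5+4=9, value 44+55=99
Best: 112 pts.

112 pts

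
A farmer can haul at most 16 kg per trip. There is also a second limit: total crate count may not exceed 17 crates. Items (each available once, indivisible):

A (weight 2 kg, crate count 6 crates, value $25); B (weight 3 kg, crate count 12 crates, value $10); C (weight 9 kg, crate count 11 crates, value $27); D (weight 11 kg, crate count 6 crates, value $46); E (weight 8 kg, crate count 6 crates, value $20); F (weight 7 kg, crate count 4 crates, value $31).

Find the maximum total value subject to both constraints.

$71

Feasible sets respecting both limits:
- A+D: weight 13, crate count 12, value 71
- C+F: weight 16, crate count 15, value 58
- A+F: weight 9, crate count 10, value 56
Best: $71.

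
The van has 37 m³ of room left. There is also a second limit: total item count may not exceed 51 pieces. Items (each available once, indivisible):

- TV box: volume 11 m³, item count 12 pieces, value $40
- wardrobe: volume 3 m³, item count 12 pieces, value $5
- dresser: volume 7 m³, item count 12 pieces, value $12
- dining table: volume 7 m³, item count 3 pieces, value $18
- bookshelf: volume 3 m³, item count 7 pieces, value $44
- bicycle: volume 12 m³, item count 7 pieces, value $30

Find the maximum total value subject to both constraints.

Feasible sets respecting both limits:
- TV box+wardrobe+dining table+bookshelf+bicycle: volume 36, item count 41, value 137
- TV box+dining table+bookshelf+bicycle: volume 33, item count 29, value 132
- TV box+wardrobe+dresser+bookshelf+bicycle: volume 36, item count 50, value 131
Best: $137.

$137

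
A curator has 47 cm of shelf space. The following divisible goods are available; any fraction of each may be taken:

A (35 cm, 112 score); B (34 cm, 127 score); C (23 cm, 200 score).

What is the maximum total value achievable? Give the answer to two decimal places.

Take in order of value per unit:
- C (200/23 per unit): all 23 → value 200, running total 200.00
- B (127/34 per unit): 24 of 34 → value 24×127/34 = 89.6471, running total 289.65
Total 289.65.

289.65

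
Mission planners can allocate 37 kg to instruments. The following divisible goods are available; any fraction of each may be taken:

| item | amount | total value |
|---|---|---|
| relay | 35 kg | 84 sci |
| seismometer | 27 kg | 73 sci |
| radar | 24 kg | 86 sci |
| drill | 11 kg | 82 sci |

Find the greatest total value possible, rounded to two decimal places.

173.41

Take in order of value per unit:
- drill (82/11 per unit): all 11 → value 82, running total 82.00
- radar (86/24 per unit): all 24 → value 86, running total 168.00
- seismometer (73/27 per unit): 2 of 27 → value 2×73/27 = 5.4074, running total 173.41
Total 173.41.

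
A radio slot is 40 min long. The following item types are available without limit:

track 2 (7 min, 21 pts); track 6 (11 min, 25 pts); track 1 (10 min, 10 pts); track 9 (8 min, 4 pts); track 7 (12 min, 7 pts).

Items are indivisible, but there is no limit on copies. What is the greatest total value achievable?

Best value-per-unit is track 2 at 21/7; filling with it alone gives 5×21 = 105.
Optimal mix: 4×track 2 + 1×track 6 → duration 39, value 109.

109 pts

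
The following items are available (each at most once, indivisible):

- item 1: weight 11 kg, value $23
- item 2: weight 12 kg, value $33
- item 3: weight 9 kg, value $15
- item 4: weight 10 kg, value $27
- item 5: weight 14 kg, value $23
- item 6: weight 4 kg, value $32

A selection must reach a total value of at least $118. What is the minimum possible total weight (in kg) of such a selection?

Subsets with value ≥ 118, sorted by total weight:
- item 1+item 2+item 3+item 4+item 6: weight 46, value 130
- item 1+item 3+item 4+item 5+item 6: weight 48, value 120
Minimum weight: 46 kg.

46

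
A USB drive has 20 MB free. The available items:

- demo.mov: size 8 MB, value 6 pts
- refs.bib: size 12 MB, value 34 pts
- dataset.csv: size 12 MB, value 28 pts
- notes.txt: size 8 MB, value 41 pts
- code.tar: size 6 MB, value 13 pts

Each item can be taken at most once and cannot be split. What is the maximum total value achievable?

Check high-value combinations within 20 MB:
- refs.bib+notes.txt: size 12+8=20, value 34+41=75
- dataset.csv+notes.txt: size 12+8=20, value 28+41=69
- notes.txt+code.tar: size 8+6=14, value 41+13=54
- demo.mov+notes.txt: size 8+8=16, value 6+41=47
- refs.bib+code.tar: size 12+6=18, value 34+13=47
Best: 75 pts.

75 pts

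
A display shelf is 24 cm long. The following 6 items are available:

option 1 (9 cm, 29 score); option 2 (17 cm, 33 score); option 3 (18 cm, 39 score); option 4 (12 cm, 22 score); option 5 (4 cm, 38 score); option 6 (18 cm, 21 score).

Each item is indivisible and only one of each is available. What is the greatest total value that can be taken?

77 score

This is a 0/1 knapsack; check combinations near the capacity.
- option 3+option 5: length 18+4=22, value 39+38=77
- option 2+option 5: length 17+4=21, value 33+38=71
- option 1+option 5: length 9+4=13, value 29+38=67
- option 4+option 5: length 12+4=16, value 22+38=60
Best: 77 score.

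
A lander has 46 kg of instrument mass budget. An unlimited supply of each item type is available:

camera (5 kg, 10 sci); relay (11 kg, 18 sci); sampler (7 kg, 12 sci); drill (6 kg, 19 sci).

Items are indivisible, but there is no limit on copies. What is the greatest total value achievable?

134 sci

Best value-per-unit is drill at 19/6; filling with it alone gives 7×19 = 133.
Optimal mix: 2×camera + 6×drill → mass 46, value 134.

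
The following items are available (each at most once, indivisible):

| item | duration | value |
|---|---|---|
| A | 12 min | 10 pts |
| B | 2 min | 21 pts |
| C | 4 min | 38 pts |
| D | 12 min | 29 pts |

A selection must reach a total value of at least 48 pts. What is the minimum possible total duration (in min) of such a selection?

6

Subsets with value ≥ 48, sorted by total duration:
- B+C: duration 6, value 59
- B+D: duration 14, value 50
- C+D: duration 16, value 67
Minimum duration: 6 min.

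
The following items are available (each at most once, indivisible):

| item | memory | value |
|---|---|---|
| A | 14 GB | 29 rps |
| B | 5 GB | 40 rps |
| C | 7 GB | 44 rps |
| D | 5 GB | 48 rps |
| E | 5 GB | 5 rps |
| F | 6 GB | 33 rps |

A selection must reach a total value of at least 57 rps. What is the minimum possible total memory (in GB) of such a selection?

10

Subsets with value ≥ 57, sorted by total memory:
- B+D: memory 10, value 88
- D+F: memory 11, value 81
Minimum memory: 10 GB.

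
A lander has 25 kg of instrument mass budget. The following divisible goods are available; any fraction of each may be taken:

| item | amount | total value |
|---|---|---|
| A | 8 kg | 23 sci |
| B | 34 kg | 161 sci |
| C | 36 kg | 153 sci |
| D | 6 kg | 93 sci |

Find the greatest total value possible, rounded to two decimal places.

182.97

Take in order of value per unit:
- D (93/6 per unit): all 6 → value 93, running total 93.00
- B (161/34 per unit): 19 of 34 → value 19×161/34 = 89.9706, running total 182.97
Total 182.97.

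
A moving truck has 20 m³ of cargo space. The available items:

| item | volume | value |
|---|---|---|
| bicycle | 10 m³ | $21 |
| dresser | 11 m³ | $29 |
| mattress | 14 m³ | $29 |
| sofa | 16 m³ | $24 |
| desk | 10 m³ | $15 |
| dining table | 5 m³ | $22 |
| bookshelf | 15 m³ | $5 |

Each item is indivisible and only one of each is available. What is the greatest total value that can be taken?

$51

Check high-value combinations within 20 m³:
- dresser+dining table: volume 11+5=16, value 29+22=51
- mattress+dining table: volume 14+5=19, value 29+22=51
- bicycle+dining table: volume 10+5=15, value 21+22=43
Best: $51.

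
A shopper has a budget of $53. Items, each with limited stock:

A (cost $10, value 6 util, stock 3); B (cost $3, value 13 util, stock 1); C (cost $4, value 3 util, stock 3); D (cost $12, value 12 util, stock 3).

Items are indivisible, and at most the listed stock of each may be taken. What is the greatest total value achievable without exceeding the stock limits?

Best selections within cost 53 and stock limits:
- 1×B + 3×C + 3×D: cost 51, value 58
- 1×A + 1×B + 1×C + 3×D: cost 53, value 58
- 1×B + 2×C + 3×D: cost 47, value 55
Best: 58 util.

58 util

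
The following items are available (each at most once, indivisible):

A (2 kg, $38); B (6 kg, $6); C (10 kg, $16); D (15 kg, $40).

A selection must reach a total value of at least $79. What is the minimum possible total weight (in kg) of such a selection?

23

Subsets with value ≥ 79, sorted by total weight:
- A+B+D: weight 23, value 84
- A+C+D: weight 27, value 94
Minimum weight: 23 kg.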